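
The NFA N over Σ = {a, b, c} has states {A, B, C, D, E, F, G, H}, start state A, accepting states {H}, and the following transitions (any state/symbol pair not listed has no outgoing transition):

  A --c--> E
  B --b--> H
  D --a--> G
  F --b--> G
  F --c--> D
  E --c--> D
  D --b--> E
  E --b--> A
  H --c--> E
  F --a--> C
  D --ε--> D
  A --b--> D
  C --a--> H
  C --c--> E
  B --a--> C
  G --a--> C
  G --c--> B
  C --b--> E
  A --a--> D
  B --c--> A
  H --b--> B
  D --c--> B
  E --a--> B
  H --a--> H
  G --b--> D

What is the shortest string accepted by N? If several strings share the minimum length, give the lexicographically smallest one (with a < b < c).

acb

A breadth-first search from A reaches an accepting state first via the path A → D → B → H on input acb.
No string of length < 3 is accepted (BFS exhausts all shorter strings without reaching an accepting state), and acb is the lexicographically least accepting string of length 3.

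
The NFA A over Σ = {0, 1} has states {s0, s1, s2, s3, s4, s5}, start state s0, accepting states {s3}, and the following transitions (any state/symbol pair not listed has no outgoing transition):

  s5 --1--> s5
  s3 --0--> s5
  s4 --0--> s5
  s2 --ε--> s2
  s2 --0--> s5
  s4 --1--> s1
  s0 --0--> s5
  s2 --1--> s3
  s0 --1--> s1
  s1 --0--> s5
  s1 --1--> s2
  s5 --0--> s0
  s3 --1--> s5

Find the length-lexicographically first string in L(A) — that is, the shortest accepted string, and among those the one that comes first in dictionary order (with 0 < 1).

111

A breadth-first search from s0 reaches an accepting state first via the path s0 → s1 → s2 → s3 on input 111.
No string of length < 3 is accepted (BFS exhausts all shorter strings without reaching an accepting state), and 111 is the lexicographically least accepting string of length 3.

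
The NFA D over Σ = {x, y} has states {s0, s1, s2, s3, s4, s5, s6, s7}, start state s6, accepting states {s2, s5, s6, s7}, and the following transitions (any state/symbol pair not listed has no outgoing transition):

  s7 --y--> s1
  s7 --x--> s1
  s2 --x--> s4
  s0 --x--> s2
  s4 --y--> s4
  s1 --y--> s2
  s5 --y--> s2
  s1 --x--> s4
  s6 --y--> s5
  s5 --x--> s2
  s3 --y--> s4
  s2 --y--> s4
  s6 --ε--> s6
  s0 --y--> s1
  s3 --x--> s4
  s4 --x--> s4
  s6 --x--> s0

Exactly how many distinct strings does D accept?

6

The useful subgraph on states {s0, s1, s2, s5, s6} is acyclic, so L(D) is finite; the longest accepting path visits 4 useful states, giving maximum string length 3.
Counting accepting paths from s6 by length: 1 of length 0, 1 of length 1, 3 of length 2, 1 of length 3. Total 6.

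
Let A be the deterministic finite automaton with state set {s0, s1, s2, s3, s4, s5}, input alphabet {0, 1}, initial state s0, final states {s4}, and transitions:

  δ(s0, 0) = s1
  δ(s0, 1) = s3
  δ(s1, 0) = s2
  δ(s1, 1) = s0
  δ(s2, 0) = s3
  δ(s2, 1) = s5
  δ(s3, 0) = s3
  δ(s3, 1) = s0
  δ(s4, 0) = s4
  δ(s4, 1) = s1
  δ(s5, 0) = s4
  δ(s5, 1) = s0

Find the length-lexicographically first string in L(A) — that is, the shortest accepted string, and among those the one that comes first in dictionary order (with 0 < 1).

0010

A breadth-first search from s0 reaches an accepting state first via the path s0 → s1 → s2 → s5 → s4 on input 0010.
No string of length < 4 is accepted (BFS exhausts all shorter strings without reaching an accepting state), and 0010 is the lexicographically least accepting string of length 4.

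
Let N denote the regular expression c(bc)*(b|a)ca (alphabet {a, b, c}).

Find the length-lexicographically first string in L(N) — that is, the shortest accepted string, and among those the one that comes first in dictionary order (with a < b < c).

caca

By inspection of the expression, no string of length less than 4 matches, and caca is the lexicographically first match of length 4.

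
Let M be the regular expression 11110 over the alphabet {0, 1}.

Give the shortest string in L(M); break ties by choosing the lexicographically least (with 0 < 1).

By inspection of the expression, no string of length less than 5 matches, and 11110 is the lexicographically first match of length 5.

11110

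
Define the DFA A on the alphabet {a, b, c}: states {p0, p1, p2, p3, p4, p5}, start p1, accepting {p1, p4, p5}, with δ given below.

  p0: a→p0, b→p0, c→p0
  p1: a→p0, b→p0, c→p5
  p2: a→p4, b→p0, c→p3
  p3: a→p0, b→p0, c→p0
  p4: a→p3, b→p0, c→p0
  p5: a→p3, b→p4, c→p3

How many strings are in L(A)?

The useful subgraph on states {p1, p4, p5} is acyclic, so L(A) is finite; the longest accepting path visits 3 useful states, giving maximum string length 2.
Counting accepting paths from p1 by length: 1 of length 0, 1 of length 1, 1 of length 2. Total 3.

3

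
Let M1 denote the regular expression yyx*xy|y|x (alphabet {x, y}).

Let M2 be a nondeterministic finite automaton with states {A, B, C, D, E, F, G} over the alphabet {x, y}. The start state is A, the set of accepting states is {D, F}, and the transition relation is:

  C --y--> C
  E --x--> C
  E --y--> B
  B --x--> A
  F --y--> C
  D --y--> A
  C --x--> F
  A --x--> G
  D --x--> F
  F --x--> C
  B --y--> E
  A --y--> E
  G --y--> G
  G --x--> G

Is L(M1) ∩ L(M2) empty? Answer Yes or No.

Yes

Converting the expression M1 to a DFA (subset construction, then merging equivalent states) gives the minimal DFA with states {r0, r1, r2, r3, r4, r5}, start state r0, accepting states {r1, r2} and transitions r0: x→r1, y→r2; r1: x→r3, y→r3; r2: x→r3, y→r4; r3: x→r3, y→r3; r4: x→r5, y→r3; r5: x→r5, y→r1.
Exploring the product automaton M1 × M2 from the start pair (r0, A), following both machines on each input symbol, reaches 13 state pairs: (r0, A), (r1, G), (r2, E), (r3, G), (r3, C), (r4, B), (r3, F), (r5, A), (r3, E), (r5, G), (r1, E), (r3, B), (r3, A).
M1 accepts in {r1, r2} and M2 accepts in {D, F}; no reachable pair has both components accepting, so no string drives both machines to acceptance simultaneously and L(M1) ∩ L(M2) = ∅.
So no string is accepted by both, and the intersection is empty.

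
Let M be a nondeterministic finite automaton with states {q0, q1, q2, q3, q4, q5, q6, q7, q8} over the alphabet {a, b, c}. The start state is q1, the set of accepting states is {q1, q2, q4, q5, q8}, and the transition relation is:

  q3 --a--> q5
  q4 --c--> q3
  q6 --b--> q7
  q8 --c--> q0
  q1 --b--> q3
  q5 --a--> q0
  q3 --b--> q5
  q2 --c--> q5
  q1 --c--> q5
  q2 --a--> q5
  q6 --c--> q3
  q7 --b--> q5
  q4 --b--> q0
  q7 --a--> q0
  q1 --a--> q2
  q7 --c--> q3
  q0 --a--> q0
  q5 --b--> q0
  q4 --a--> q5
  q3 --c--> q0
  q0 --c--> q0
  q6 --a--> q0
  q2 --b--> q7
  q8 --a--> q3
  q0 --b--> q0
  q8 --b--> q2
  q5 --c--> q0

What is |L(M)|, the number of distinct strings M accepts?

The useful subgraph on states {q1, q2, q3, q5, q7} is acyclic, so L(M) is finite; the longest accepting path visits 5 useful states, giving maximum string length 4.
Counting accepting paths from q1 by length: 1 of length 0, 2 of length 1, 4 of length 2, 1 of length 3, 2 of length 4. Total 10.

10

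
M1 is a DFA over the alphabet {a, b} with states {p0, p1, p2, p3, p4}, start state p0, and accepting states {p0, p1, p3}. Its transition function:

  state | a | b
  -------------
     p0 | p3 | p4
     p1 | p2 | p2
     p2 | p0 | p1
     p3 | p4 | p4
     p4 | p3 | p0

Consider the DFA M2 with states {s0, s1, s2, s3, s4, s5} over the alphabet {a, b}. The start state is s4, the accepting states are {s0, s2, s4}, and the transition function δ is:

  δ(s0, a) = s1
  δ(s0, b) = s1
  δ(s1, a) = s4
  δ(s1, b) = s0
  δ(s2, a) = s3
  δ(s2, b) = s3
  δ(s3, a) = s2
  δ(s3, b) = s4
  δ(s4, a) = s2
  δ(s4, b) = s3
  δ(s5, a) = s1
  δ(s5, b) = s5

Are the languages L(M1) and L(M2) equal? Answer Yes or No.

Yes

Exploring the product automaton M1 × M2 from the start pair (p0, s4), following both machines on each input symbol, reaches 3 state pairs: (p0, s4), (p3, s2), (p4, s3).
M1 accepts in {p0, p1, p3} and M2 accepts in {s0, s2, s4}. In every reachable pair the two components are either both accepting — (p0, s4), (p3, s2) — or both non-accepting, so no string is accepted by exactly one of the machines: L(M1) \ L(M2) and L(M2) \ L(M1) are both empty.
Hence every string is accepted by M1 iff it is accepted by M2, and the two languages coincide.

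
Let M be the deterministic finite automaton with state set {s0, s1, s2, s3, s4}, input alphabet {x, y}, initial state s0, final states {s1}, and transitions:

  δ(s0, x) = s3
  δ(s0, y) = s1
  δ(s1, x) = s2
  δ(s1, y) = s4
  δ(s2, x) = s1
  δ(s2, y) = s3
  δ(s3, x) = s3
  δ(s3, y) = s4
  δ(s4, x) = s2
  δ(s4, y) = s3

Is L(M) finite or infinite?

infinite

State s1 is reachable from the start and can reach an accepting state, and it lies on the cycle s1 → s2 → s1.
Traversing that cycle any number of times yields accepted strings of unbounded length, so the language is infinite.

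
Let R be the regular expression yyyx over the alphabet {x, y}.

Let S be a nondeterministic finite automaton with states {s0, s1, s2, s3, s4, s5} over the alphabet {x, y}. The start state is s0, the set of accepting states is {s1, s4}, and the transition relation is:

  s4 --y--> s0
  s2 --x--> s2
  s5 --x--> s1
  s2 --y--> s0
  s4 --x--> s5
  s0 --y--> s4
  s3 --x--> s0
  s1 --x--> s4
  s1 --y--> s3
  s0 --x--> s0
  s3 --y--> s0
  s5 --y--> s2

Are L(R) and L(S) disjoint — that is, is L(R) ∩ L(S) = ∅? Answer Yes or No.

Yes

Converting the expression R to a DFA (subset construction, then merging equivalent states) gives the minimal DFA with states {r0, r1, r2, r3, r4, r5}, start state r0, accepting states {r5} and transitions r0: x→r1, y→r2; r1: x→r1, y→r1; r2: x→r1, y→r3; r3: x→r1, y→r4; r4: x→r5, y→r1; r5: x→r1, y→r1.
Exploring the product automaton R × S from the start pair (r0, s0), following both machines on each input symbol, reaches 11 state pairs: (r0, s0), (r1, s0), (r2, s4), (r1, s4), (r1, s5), (r3, s0), (r1, s1), (r1, s2), (r4, s4), (r1, s3), (r5, s5).
R accepts in {r5} and S accepts in {s1, s4}; no reachable pair has both components accepting, so no string drives both machines to acceptance simultaneously and L(R) ∩ L(S) = ∅.
So no string is accepted by both, and the intersection is empty.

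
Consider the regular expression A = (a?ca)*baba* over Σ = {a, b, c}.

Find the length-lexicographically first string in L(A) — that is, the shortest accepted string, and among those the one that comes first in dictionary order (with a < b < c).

bab

By inspection of the expression, no string of length less than 3 matches, and bab is the lexicographically first match of length 3.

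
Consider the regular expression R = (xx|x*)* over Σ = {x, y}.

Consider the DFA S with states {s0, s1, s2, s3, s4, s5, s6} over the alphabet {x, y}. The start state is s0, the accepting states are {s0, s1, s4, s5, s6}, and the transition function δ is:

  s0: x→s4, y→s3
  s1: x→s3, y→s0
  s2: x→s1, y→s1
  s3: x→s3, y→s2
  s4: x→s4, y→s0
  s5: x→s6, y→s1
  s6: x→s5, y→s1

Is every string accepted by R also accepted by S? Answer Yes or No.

Converting the expression R to a DFA (subset construction, then merging equivalent states) gives the minimal DFA with states {r0, r1}, start state r0, accepting states {r0} and transitions r0: x→r0, y→r1; r1: x→r1, y→r1.
Exploring the product automaton R × S from the start pair (r0, s0), following both machines on each input symbol, reaches 7 state pairs: (r0, s0), (r0, s4), (r1, s3), (r1, s0), (r1, s2), (r1, s4), (r1, s1).
R accepts in {r0} and S accepts in {s0, s1, s4, s5, s6}. The reachable pairs whose R-component is accepting are (r0, s0), (r0, s4); in each of them the S-component is accepting too, so the product for L(R) \ L(S) (R-component accepting, S-component rejecting) has no reachable accepting pair and the difference is empty.
Hence every string in L(R) is also in L(S).

Yes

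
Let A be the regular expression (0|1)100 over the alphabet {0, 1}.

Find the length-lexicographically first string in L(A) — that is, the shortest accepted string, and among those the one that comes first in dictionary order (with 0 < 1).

0100

By inspection of the expression, no string of length less than 4 matches, and 0100 is the lexicographically first match of length 4.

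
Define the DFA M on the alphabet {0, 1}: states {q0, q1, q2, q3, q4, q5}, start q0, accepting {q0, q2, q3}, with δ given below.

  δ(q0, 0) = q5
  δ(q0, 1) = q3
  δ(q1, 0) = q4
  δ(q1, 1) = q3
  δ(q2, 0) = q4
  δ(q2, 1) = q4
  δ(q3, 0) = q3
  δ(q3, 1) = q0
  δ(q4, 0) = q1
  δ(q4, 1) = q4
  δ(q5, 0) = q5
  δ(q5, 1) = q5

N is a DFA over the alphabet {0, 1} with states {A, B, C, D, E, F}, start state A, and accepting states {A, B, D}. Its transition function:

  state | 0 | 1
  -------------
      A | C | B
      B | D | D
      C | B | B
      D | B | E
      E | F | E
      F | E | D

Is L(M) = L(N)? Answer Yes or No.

The string 101 is accepted by M but rejected by N.
So L(M) ≠ L(N).

No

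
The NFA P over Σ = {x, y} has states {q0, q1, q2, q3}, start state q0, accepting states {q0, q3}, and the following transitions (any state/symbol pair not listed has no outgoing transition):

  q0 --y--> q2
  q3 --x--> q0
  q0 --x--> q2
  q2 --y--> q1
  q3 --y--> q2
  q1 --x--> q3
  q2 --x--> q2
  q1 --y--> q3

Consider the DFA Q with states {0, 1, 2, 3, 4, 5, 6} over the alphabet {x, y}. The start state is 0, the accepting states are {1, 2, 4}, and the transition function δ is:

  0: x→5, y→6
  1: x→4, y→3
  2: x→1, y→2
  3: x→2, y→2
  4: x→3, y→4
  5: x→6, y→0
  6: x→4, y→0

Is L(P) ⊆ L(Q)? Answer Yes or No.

The empty string ε is in L(P) but not in L(Q).
So L(P) ⊄ L(Q).

No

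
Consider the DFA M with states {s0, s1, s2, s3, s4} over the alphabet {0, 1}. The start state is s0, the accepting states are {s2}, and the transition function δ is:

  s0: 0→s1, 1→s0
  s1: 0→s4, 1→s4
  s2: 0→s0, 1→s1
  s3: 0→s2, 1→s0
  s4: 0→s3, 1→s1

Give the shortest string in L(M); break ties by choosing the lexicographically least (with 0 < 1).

0000

A breadth-first search from s0 reaches an accepting state first via the path s0 → s1 → s4 → s3 → s2 on input 0000.
No string of length < 4 is accepted (BFS exhausts all shorter strings without reaching an accepting state), and 0000 is the lexicographically least accepting string of length 4.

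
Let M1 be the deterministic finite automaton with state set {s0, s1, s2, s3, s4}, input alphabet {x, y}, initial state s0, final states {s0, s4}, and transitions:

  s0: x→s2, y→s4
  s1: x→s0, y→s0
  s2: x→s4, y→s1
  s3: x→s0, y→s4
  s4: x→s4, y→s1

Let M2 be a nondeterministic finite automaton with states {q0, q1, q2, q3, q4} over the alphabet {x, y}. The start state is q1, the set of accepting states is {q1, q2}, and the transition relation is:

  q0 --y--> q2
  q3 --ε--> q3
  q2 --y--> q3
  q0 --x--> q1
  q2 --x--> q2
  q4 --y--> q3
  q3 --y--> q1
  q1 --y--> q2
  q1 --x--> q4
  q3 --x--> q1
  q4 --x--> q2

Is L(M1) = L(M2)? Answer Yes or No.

Yes

Exploring the product automaton M1 × M2 from the start pair (s0, q1), following both machines on each input symbol, reaches 4 state pairs: (s0, q1), (s2, q4), (s4, q2), (s1, q3).
M1 accepts in {s0, s4} and M2 accepts in {q1, q2}. In every reachable pair the two components are either both accepting — (s0, q1), (s4, q2) — or both non-accepting, so no string is accepted by exactly one of the machines: L(M1) \ L(M2) and L(M2) \ L(M1) are both empty.
Hence every string is accepted by M1 iff it is accepted by M2, and the two languages coincide.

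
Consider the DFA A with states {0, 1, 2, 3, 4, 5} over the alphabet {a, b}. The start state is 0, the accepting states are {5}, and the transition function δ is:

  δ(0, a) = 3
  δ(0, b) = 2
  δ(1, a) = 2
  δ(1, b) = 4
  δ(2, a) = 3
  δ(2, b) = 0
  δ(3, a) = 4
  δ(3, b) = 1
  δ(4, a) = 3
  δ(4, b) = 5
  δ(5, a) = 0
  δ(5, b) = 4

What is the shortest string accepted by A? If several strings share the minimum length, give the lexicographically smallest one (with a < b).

A breadth-first search from 0 reaches an accepting state first via the path 0 → 3 → 4 → 5 on input aab.
No string of length < 3 is accepted (BFS exhausts all shorter strings without reaching an accepting state), and aab is the lexicographically least accepting string of length 3.

aab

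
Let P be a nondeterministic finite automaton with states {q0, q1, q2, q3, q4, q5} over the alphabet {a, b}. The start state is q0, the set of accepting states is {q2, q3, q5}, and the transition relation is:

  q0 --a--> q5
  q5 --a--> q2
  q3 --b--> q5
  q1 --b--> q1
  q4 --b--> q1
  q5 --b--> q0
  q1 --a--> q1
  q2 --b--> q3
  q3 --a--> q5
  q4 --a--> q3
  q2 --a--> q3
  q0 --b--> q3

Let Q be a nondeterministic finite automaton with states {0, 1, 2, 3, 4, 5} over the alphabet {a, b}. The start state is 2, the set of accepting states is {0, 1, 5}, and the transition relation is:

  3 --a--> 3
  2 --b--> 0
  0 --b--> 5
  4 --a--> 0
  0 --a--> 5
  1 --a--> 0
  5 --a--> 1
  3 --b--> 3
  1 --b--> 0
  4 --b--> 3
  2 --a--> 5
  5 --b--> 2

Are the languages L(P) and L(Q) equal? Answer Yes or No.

Yes

Exploring the product automaton P × Q from the start pair (q0, 2), following both machines on each input symbol, reaches 4 state pairs: (q0, 2), (q5, 5), (q3, 0), (q2, 1).
P accepts in {q2, q3, q5} and Q accepts in {0, 1, 5}. In every reachable pair the two components are either both accepting — (q5, 5), (q3, 0), (q2, 1) — or both non-accepting, so no string is accepted by exactly one of the machines: L(P) \ L(Q) and L(Q) \ L(P) are both empty.
Hence every string is accepted by P iff it is accepted by Q, and the two languages coincide.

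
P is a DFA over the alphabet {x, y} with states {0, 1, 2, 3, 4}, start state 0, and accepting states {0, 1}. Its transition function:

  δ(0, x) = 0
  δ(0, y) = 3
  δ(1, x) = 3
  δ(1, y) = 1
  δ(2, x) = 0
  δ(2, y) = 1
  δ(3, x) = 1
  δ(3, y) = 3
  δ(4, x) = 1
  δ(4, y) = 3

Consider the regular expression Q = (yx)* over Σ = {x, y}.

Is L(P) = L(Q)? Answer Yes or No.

The string x is accepted by P but rejected by Q.
So L(P) ≠ L(Q).

No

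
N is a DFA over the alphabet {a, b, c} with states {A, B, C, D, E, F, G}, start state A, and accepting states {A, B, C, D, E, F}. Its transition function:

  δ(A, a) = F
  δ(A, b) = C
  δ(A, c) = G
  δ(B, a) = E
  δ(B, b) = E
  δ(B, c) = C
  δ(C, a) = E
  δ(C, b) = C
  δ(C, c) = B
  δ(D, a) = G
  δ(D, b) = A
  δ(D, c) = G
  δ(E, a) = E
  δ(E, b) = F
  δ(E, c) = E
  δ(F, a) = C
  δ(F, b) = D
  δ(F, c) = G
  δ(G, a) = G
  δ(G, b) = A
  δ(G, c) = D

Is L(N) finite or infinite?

State C is reachable from the start and can reach an accepting state, and it lies on the cycle C → B → C.
Traversing that cycle any number of times yields accepted strings of unbounded length, so the language is infinite.

infinite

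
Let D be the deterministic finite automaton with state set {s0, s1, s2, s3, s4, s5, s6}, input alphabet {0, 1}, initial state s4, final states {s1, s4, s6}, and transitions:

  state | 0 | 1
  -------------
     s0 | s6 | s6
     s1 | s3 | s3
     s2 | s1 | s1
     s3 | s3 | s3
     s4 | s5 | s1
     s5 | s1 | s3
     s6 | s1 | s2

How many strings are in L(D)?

3

The useful subgraph on states {s1, s4, s5} is acyclic, so L(D) is finite; the longest accepting path visits 3 useful states, giving maximum string length 2.
Counting accepting paths from s4 by length: 1 of length 0, 1 of length 1, 1 of length 2. Total 3.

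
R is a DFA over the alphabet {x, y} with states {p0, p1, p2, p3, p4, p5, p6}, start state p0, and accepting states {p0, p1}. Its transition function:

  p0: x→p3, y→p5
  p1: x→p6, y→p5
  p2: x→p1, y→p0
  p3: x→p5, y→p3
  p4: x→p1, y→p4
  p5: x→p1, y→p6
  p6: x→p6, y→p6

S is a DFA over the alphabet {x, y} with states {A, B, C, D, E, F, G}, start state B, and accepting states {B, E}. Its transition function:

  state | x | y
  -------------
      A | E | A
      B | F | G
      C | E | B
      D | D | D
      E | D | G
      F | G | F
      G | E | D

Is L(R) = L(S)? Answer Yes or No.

Exploring the product automaton R × S from the start pair (p0, B), following both machines on each input symbol, reaches 5 state pairs: (p0, B), (p3, F), (p5, G), (p1, E), (p6, D).
R accepts in {p0, p1} and S accepts in {B, E}. In every reachable pair the two components are either both accepting — (p0, B), (p1, E) — or both non-accepting, so no string is accepted by exactly one of the machines: L(R) \ L(S) and L(S) \ L(R) are both empty.
Hence every string is accepted by R iff it is accepted by S, and the two languages coincide.

Yes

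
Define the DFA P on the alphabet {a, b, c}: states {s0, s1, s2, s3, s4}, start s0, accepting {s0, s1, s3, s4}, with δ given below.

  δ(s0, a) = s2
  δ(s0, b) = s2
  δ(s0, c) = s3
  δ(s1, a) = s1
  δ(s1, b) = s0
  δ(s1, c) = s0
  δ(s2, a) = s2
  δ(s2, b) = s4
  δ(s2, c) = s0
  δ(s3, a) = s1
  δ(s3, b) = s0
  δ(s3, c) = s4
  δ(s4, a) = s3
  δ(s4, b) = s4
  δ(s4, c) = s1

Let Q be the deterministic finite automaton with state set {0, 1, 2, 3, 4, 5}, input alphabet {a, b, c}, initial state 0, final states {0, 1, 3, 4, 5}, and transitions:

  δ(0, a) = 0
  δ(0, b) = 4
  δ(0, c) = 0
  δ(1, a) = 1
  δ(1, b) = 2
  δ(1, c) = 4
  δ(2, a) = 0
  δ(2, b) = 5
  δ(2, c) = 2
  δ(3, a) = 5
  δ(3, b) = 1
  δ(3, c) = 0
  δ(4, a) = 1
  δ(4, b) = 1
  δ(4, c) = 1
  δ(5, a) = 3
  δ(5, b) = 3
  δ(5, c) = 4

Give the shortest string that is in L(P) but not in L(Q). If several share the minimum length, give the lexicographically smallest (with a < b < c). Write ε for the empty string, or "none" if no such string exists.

The string bab is accepted by P but not by Q.
No shorter string lies in the difference, and bab is the lexicographically first length-3 string in L(P) \ L(Q).

bab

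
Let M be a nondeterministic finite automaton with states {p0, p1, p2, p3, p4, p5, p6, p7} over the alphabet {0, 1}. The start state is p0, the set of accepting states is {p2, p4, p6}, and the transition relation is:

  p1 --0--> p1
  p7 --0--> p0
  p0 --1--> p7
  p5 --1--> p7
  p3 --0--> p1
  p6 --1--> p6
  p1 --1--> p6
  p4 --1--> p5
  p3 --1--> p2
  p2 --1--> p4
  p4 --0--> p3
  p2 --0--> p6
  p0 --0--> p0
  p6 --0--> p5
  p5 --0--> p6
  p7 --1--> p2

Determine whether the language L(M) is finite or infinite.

State p0 is reachable from the start and can reach an accepting state, and it lies on the cycle p0 → p0.
Traversing that cycle any number of times yields accepted strings of unbounded length, so the language is infinite.

infinite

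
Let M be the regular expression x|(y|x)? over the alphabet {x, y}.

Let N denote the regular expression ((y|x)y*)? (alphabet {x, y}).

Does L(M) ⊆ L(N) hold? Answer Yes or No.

Yes

Converting the expression M to a DFA (subset construction, then merging equivalent states) gives the minimal DFA with states {m0, m1, m2}, start state m0, accepting states {m0, m1} and transitions m0: x→m1, y→m1; m1: x→m2, y→m2; m2: x→m2, y→m2.
Converting the expression N to a DFA (subset construction, then merging equivalent states) gives the minimal DFA with states {n0, n1, n2}, start state n0, accepting states {n0, n1} and transitions n0: x→n1, y→n1; n1: x→n2, y→n1; n2: x→n2, y→n2.
Exploring the product automaton M × N from the start pair (m0, n0), following both machines on each input symbol, reaches 4 state pairs: (m0, n0), (m1, n1), (m2, n2), (m2, n1).
M accepts in {m0, m1} and N accepts in {n0, n1}. The reachable pairs whose M-component is accepting are (m0, n0), (m1, n1); in each of them the N-component is accepting too, so the product for L(M) \ L(N) (M-component accepting, N-component rejecting) has no reachable accepting pair and the difference is empty.
Hence every string in L(M) is also in L(N).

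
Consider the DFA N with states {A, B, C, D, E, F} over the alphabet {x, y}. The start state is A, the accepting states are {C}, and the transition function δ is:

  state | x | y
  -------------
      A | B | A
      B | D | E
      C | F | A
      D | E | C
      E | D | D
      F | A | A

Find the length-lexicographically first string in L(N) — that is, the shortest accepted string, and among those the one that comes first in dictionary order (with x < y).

xxy

A breadth-first search from A reaches an accepting state first via the path A → B → D → C on input xxy.
No string of length < 3 is accepted (BFS exhausts all shorter strings without reaching an accepting state), and xxy is the lexicographically least accepting string of length 3.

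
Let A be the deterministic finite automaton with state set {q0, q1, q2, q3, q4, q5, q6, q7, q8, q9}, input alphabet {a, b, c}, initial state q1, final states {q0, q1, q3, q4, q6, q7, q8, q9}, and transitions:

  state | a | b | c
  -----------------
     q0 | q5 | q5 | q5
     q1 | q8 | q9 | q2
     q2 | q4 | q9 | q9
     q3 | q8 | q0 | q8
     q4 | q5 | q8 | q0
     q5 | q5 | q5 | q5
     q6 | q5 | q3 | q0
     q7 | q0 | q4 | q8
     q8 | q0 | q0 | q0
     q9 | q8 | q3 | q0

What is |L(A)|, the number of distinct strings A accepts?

59

The useful subgraph on states {q0, q1, q2, q3, q4, q8, q9} is acyclic, so L(A) is finite; the longest accepting path visits 6 useful states, giving maximum string length 5.
Counting accepting paths from q1 by length: 1 of length 0, 2 of length 1, 9 of length 2, 14 of length 3, 21 of length 4, 12 of length 5. Total 59.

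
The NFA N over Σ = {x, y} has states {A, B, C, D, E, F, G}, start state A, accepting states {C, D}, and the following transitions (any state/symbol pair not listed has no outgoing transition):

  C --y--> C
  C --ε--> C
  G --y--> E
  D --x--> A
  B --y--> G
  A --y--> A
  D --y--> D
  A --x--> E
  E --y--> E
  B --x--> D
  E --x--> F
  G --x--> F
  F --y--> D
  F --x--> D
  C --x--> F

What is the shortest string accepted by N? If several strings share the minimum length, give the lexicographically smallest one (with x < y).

xxx

A breadth-first search from A reaches an accepting state first via the path A → E → F → D on input xxx.
No string of length < 3 is accepted (BFS exhausts all shorter strings without reaching an accepting state), and xxx is the lexicographically least accepting string of length 3.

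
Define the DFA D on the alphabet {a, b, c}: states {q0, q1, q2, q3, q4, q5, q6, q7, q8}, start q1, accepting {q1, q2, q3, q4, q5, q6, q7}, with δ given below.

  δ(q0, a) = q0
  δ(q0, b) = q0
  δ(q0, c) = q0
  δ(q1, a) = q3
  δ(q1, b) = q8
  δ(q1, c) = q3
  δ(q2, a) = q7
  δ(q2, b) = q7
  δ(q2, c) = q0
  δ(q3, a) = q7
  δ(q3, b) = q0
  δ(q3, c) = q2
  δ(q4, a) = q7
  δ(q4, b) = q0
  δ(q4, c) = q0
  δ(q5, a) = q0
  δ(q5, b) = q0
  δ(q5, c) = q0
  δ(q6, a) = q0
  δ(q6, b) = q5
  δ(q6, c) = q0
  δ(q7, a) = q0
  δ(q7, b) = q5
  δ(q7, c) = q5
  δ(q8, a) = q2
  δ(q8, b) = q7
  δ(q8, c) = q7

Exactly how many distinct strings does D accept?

36

The useful subgraph on states {q1, q2, q3, q5, q7, q8} is acyclic, so L(D) is finite; the longest accepting path visits 5 useful states, giving maximum string length 4.
Counting accepting paths from q1 by length: 1 of length 0, 2 of length 1, 7 of length 2, 14 of length 3, 12 of length 4. Total 36.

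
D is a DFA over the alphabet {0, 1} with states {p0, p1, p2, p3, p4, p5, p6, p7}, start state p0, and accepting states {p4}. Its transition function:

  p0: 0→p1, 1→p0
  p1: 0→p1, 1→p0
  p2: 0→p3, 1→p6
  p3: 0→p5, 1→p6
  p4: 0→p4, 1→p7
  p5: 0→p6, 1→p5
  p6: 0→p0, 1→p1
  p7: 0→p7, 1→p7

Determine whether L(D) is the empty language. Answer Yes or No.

The states reachable from the start state are {p0, p1}.
None of the accepting states {p4} is reachable, so no string is accepted and L(D) = ∅.

Yes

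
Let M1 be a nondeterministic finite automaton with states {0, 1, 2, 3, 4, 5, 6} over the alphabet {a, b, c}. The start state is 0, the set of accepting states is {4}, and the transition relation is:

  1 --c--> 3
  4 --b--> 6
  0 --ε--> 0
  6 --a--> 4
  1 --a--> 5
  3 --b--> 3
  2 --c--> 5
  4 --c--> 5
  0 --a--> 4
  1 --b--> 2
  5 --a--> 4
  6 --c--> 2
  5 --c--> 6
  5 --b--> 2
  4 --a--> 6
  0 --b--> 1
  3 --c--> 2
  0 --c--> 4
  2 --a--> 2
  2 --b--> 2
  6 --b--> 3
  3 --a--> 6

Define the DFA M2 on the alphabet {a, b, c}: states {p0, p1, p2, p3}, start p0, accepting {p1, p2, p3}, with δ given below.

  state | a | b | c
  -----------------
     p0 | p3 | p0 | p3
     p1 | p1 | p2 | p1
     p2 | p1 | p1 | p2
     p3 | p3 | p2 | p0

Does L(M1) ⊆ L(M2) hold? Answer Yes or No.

Yes

Exploring the product automaton M1 × M2 from the start pair (0, p0), following both machines on each input symbol, reaches 20 state pairs: (0, p0), (4, p3), (1, p0), (6, p3), (6, p2), (5, p0), (5, p3), (2, p0), (3, p3), (3, p2), (4, p1), (3, p1), (2, p2), (6, p0), (2, p3), (6, p1), (5, p1), (2, p1), (5, p2), (3, p0).
M1 accepts in {4} and M2 accepts in {p1, p2, p3}. The reachable pairs whose M1-component is accepting are (4, p3), (4, p1); in each of them the M2-component is accepting too, so the product for L(M1) \ L(M2) (M1-component accepting, M2-component rejecting) has no reachable accepting pair and the difference is empty.
Hence every string in L(M1) is also in L(M2).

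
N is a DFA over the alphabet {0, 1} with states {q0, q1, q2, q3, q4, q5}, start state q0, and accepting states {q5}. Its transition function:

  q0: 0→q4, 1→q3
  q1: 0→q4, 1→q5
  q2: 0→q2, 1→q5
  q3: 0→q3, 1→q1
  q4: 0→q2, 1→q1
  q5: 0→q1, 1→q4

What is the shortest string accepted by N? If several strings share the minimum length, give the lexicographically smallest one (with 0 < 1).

A breadth-first search from q0 reaches an accepting state first via the path q0 → q4 → q2 → q5 on input 001.
No string of length < 3 is accepted (BFS exhausts all shorter strings without reaching an accepting state), and 001 is the lexicographically least accepting string of length 3.

001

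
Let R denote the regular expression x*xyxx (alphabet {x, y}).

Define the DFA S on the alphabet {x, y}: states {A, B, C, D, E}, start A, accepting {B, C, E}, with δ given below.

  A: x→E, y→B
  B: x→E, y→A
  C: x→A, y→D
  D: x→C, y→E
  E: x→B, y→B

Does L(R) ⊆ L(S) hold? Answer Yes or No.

Yes

Converting the expression R to a DFA (subset construction, then merging equivalent states) gives the minimal DFA with states {r0, r1, r2, r3, r4, r5}, start state r0, accepting states {r5} and transitions r0: x→r1, y→r2; r1: x→r1, y→r3; r2: x→r2, y→r2; r3: x→r4, y→r2; r4: x→r5, y→r2; r5: x→r2, y→r2.
Exploring the product automaton R × S from the start pair (r0, A), following both machines on each input symbol, reaches 10 state pairs: (r0, A), (r1, E), (r2, B), (r1, B), (r3, B), (r2, E), (r2, A), (r3, A), (r4, E), (r5, B).
R accepts in {r5} and S accepts in {B, C, E}. The reachable pairs whose R-component is accepting are (r5, B); in each of them the S-component is accepting too, so the product for L(R) \ L(S) (R-component accepting, S-component rejecting) has no reachable accepting pair and the difference is empty.
Hence every string in L(R) is also in L(S).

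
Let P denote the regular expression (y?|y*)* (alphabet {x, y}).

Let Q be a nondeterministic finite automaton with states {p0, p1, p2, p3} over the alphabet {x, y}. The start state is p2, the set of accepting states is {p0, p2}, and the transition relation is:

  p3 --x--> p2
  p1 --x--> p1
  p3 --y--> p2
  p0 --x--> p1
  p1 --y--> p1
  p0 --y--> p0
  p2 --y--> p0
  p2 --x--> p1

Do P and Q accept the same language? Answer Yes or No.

Converting the expression P to a DFA (subset construction, then merging equivalent states) gives the minimal DFA with states {r0, r1}, start state r0, accepting states {r0} and transitions r0: x→r1, y→r0; r1: x→r1, y→r1.
Exploring the product automaton P × Q from the start pair (r0, p2), following both machines on each input symbol, reaches 3 state pairs: (r0, p2), (r1, p1), (r0, p0).
P accepts in {r0} and Q accepts in {p0, p2}. In every reachable pair the two components are either both accepting — (r0, p2), (r0, p0) — or both non-accepting, so no string is accepted by exactly one of the machines: L(P) \ L(Q) and L(Q) \ L(P) are both empty.
Hence every string is accepted by P iff it is accepted by Q, and the two languages coincide.

Yes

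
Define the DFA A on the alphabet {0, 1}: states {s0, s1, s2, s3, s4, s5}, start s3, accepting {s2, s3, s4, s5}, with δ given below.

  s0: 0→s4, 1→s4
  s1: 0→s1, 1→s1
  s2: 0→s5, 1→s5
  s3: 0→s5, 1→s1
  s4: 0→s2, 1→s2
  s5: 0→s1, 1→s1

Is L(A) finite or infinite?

finite

The useful states (reachable from s3 and able to reach an accepting state) are {s3, s5}.
Restricted to these states the transition graph has no cycle, so every accepting path has bounded length and L is finite.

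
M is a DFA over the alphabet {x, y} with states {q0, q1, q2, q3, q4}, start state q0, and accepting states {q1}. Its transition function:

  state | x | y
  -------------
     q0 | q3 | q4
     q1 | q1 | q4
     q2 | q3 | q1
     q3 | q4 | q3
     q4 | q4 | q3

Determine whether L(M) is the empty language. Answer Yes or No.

Yes

The states reachable from the start state are {q0, q3, q4}.
None of the accepting states {q1} is reachable, so no string is accepted and L(M) = ∅.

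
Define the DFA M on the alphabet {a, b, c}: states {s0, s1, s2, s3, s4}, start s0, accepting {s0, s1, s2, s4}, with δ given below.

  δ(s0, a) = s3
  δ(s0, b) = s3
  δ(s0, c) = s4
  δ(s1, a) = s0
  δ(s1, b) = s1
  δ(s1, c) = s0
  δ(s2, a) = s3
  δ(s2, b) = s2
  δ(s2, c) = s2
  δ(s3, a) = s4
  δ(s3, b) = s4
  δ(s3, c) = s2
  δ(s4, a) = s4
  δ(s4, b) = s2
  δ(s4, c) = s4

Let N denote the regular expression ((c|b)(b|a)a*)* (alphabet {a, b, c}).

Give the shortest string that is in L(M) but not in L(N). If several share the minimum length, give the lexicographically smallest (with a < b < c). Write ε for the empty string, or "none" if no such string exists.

c

The string c is accepted by M but not by N.
No shorter string lies in the difference, and c is the lexicographically first length-1 string in L(M) \ L(N).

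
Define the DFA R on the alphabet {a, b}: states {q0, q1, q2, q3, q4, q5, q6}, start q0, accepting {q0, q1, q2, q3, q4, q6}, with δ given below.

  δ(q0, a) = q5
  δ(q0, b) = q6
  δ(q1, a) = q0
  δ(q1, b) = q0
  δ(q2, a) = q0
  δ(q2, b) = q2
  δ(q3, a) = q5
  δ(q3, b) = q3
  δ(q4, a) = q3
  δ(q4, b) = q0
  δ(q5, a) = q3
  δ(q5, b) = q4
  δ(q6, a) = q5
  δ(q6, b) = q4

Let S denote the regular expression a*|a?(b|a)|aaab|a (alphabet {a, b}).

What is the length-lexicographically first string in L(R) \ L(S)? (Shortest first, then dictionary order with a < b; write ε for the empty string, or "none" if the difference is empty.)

The string bb is accepted by R but not by S.
No shorter string lies in the difference, and bb is the lexicographically first length-2 string in L(R) \ L(S).

bb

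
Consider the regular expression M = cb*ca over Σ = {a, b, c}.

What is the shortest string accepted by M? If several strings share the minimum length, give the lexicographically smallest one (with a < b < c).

cca

By inspection of the expression, no string of length less than 3 matches, and cca is the lexicographically first match of length 3.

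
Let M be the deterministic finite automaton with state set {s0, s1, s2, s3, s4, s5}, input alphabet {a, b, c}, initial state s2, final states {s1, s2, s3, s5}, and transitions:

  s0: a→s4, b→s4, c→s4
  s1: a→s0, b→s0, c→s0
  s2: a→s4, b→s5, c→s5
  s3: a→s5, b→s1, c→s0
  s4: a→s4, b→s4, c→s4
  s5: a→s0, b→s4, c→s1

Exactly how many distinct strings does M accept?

The useful subgraph on states {s1, s2, s5} is acyclic, so L(M) is finite; the longest accepting path visits 3 useful states, giving maximum string length 2.
Counting accepting paths from s2 by length: 1 of length 0, 2 of length 1, 2 of length 2. Total 5.

5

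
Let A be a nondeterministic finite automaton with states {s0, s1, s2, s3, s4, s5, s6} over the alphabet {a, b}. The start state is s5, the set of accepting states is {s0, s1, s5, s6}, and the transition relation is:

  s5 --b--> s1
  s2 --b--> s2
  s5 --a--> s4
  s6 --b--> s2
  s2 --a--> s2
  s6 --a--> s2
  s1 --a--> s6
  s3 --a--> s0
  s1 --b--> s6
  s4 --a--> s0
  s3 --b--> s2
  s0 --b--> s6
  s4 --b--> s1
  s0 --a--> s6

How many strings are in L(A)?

10

The useful subgraph on states {s0, s1, s4, s5, s6} is acyclic, so L(A) is finite; the longest accepting path visits 4 useful states, giving maximum string length 3.
Counting accepting paths from s5 by length: 1 of length 0, 1 of length 1, 4 of length 2, 4 of length 3. Total 10.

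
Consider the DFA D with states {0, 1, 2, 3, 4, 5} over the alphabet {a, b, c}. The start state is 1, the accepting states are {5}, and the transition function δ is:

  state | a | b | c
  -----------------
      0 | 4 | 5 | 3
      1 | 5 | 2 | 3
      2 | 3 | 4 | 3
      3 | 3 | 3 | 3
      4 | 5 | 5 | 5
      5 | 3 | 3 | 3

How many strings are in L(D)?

The useful subgraph on states {1, 2, 4, 5} is acyclic, so L(D) is finite; the longest accepting path visits 4 useful states, giving maximum string length 3.
Counting accepting paths from 1 by length: 1 of length 1, 3 of length 3. Total 4.

4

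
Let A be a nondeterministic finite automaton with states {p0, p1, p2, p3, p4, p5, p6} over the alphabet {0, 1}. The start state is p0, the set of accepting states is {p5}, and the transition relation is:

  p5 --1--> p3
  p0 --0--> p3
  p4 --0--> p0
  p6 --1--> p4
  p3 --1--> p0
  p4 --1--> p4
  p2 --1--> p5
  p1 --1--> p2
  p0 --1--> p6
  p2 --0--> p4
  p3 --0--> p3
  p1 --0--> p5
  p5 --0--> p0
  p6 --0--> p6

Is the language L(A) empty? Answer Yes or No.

Yes

The states reachable from the start state are {p0, p3, p4, p6}.
None of the accepting states {p5} is reachable, so no string is accepted and L(A) = ∅.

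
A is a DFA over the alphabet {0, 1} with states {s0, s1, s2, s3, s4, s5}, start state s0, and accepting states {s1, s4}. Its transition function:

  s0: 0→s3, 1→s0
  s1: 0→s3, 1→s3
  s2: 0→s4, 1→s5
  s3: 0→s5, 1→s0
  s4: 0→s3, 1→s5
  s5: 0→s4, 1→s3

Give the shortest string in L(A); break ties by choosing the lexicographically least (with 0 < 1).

000

A breadth-first search from s0 reaches an accepting state first via the path s0 → s3 → s5 → s4 on input 000.
No string of length < 3 is accepted (BFS exhausts all shorter strings without reaching an accepting state), and 000 is the lexicographically least accepting string of length 3.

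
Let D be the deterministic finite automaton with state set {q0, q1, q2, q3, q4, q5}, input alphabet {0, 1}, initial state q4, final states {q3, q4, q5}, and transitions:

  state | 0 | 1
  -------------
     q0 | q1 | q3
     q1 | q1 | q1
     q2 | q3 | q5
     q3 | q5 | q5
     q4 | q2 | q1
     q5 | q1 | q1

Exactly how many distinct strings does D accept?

5

The useful subgraph on states {q2, q3, q4, q5} is acyclic, so L(D) is finite; the longest accepting path visits 4 useful states, giving maximum string length 3.
Counting accepting paths from q4 by length: 1 of length 0, 2 of length 2, 2 of length 3. Total 5.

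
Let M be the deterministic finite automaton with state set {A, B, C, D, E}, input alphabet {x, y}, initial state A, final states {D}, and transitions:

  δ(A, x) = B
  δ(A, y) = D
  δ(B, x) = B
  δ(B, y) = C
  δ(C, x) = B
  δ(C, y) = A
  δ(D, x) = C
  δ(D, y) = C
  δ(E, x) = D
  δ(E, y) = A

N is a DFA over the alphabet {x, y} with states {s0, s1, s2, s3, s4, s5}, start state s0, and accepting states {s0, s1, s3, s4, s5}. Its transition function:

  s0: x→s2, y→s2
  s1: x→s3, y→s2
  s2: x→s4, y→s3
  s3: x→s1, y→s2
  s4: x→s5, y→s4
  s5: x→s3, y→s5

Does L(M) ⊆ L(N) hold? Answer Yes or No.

The string y is in L(M) but not in L(N).
So L(M) ⊄ L(N).

No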